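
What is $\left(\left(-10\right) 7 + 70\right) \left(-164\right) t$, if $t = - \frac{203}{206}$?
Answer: $0$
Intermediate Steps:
$t = - \frac{203}{206}$ ($t = \left(-203\right) \frac{1}{206} = - \frac{203}{206} \approx -0.98544$)
$\left(\left(-10\right) 7 + 70\right) \left(-164\right) t = \left(\left(-10\right) 7 + 70\right) \left(-164\right) \left(- \frac{203}{206}\right) = \left(-70 + 70\right) \left(-164\right) \left(- \frac{203}{206}\right) = 0 \left(-164\right) \left(- \frac{203}{206}\right) = 0 \left(- \frac{203}{206}\right) = 0$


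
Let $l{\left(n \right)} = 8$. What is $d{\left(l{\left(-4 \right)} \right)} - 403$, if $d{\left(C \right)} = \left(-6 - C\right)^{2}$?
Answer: $-207$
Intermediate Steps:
$d{\left(l{\left(-4 \right)} \right)} - 403 = \left(6 + 8\right)^{2} - 403 = 14^{2} - 403 = 196 - 403 = -207$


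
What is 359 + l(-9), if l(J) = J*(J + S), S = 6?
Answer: 386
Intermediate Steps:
l(J) = J*(6 + J) (l(J) = J*(J + 6) = J*(6 + J))
359 + l(-9) = 359 - 9*(6 - 9) = 359 - 9*(-3) = 359 + 27 = 386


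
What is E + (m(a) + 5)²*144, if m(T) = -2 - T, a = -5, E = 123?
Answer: 9339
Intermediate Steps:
E + (m(a) + 5)²*144 = 123 + ((-2 - 1*(-5)) + 5)²*144 = 123 + ((-2 + 5) + 5)²*144 = 123 + (3 + 5)²*144 = 123 + 8²*144 = 123 + 64*144 = 123 + 9216 = 9339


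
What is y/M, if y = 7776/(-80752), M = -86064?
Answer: 81/72394168 ≈ 1.1189e-6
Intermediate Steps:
y = -486/5047 (y = 7776*(-1/80752) = -486/5047 ≈ -0.096295)
y/M = -486/5047/(-86064) = -486/5047*(-1/86064) = 81/72394168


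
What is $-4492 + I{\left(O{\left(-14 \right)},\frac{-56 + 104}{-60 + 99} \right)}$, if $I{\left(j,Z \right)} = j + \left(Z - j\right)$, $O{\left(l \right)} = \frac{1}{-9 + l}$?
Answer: $- \frac{58380}{13} \approx -4490.8$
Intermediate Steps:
$I{\left(j,Z \right)} = Z$
$-4492 + I{\left(O{\left(-14 \right)},\frac{-56 + 104}{-60 + 99} \right)} = -4492 + \frac{-56 + 104}{-60 + 99} = -4492 + \frac{48}{39} = -4492 + 48 \cdot \frac{1}{39} = -4492 + \frac{16}{13} = - \frac{58380}{13}$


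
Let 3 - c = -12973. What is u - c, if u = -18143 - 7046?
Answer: -38165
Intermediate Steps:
c = 12976 (c = 3 - 1*(-12973) = 3 + 12973 = 12976)
u = -25189
u - c = -25189 - 1*12976 = -25189 - 12976 = -38165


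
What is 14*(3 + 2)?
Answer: 70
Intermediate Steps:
14*(3 + 2) = 14*5 = 70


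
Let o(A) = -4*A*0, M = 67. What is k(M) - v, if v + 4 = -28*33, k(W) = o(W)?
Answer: 928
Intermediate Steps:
o(A) = 0
k(W) = 0
v = -928 (v = -4 - 28*33 = -4 - 924 = -928)
k(M) - v = 0 - 1*(-928) = 0 + 928 = 928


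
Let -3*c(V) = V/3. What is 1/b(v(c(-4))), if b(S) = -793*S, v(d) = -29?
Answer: 1/22997 ≈ 4.3484e-5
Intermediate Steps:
c(V) = -V/9 (c(V) = -V/(3*3) = -V/9)
1/b(v(c(-4))) = 1/(-793*(-29)) = 1/22997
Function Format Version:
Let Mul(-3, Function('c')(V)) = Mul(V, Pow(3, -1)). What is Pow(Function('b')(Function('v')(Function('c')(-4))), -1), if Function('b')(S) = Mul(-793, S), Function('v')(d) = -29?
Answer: Rational(1, 22997) ≈ 4.3484e-5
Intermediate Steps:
Function('c')(V) = Mul(Rational(-1, 9), V) (Function('c')(V) = Mul(Rational(-1, 3), Mul(V, Pow(3, -1))) = Mul(Rational(-1, 3), Mul(V, Rational(1, 3))) = Mul(Rational(-1, 3), Mul(Rational(1, 3), V)) = Mul(Rational(-1, 9), V))
Pow(Function('b')(Function('v')(Function('c')(-4))), -1) = Pow(Mul(-793, -29), -1) = Pow(22997, -1) = Rational(1, 22997)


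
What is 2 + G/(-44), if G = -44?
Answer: 3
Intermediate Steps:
2 + G/(-44) = 2 - 44/(-44) = 2 - 44*(-1/44) = 2 + 1 = 3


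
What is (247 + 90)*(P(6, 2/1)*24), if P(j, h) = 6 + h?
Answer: 64704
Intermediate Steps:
(247 + 90)*(P(6, 2/1)*24) = (247 + 90)*((6 + 2/1)*24) = 337*((6 + 2*1)*24) = 337*((6 + 2)*24) = 337*(8*24) = 337*192 = 64704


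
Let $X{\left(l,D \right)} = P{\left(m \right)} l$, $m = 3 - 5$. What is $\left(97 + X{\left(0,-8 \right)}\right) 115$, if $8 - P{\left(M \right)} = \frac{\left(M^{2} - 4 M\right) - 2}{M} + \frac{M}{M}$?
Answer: $11155$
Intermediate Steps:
$m = -2$
$P{\left(M \right)} = 7 - \frac{-2 + M^{2} - 4 M}{M}$ ($P{\left(M \right)} = 8 - \left(\frac{\left(M^{2} - 4 M\right) - 2}{M} + \frac{M}{M}\right) = 8 - \left(\frac{-2 + M^{2} - 4 M}{M} + 1\right) = 8 - \left(1 + \frac{-2 + M^{2} - 4 M}{M}\right) = 7 - \frac{-2 + M^{2} - 4 M}{M}$)
$X{\left(l,D \right)} = 12 l$ ($X{\left(l,D \right)} = \left(11 - -2 + \frac{2}{-2}\right) l = \left(11 + 2 + 2 \left(- \frac{1}{2}\right)\right) l = \left(11 + 2 - 1\right) l = 12 l$)
$\left(97 + X{\left(0,-8 \right)}\right) 115 = \left(97 + 12 \cdot 0\right) 115 = \left(97 + 0\right) 115 = 97 \cdot 115 = 11155$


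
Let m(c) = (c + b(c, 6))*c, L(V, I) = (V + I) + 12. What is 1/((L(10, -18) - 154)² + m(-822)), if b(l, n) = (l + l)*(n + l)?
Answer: -1/1102018104 ≈ -9.0743e-10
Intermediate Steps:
b(l, n) = 2*l*(l + n) (b(l, n) = (2*l)*(l + n) = 2*l*(l + n))
L(V, I) = 12 + I + V (L(V, I) = (I + V) + 12 = 12 + I + V)
m(c) = c*(c + 2*c*(6 + c)) (m(c) = (c + 2*c*(c + 6))*c = (c + 2*c*(6 + c))*c = c*(c + 2*c*(6 + c)))
1/((L(10, -18) - 154)² + m(-822)) = 1/(((12 - 18 + 10) - 154)² + (-822)²*(13 + 2*(-822))) = 1/((4 - 154)² + 675684*(13 - 1644)) = 1/((-150)² + 675684*(-1631)) = 1/(22500 - 1102040604) = 1/(-1102018104) = -1/1102018104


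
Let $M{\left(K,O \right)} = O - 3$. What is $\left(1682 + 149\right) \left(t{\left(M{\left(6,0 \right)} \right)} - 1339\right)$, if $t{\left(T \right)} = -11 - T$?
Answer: $-2466357$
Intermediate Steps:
$M{\left(K,O \right)} = -3 + O$ ($M{\left(K,O \right)} = O - 3 = -3 + O$)
$\left(1682 + 149\right) \left(t{\left(M{\left(6,0 \right)} \right)} - 1339\right) = \left(1682 + 149\right) \left(\left(-11 - \left(-3 + 0\right)\right) - 1339\right) = 1831 \left(\left(-11 - -3\right) - 1339\right) = 1831 \left(\left(-11 + 3\right) - 1339\right) = 1831 \left(-8 - 1339\right) = 1831 \left(-1347\right) = -2466357$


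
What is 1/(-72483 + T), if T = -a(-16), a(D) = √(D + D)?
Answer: I/(-72483*I + 4*√2) ≈ -1.3796e-5 + 1.0767e-9*I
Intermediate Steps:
a(D) = √2*√D (a(D) = √(2*D) = √2*√D)
T = -4*I*√2 (T = -√2*√(-16) = -√2*4*I = -4*I*√2 ≈ -5.6569*I)
1/(-72483 + T) = 1/(-72483 - 4*I*√2)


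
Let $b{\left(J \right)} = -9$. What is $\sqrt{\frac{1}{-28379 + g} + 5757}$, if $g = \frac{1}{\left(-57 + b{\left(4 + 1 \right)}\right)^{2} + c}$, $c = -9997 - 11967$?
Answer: $\frac{\sqrt{159723182224132743101}}{166565811} \approx 75.875$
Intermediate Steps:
$c = -21964$ ($c = -9997 - 11967 = -21964$)
$g = - \frac{1}{17608}$ ($g = \frac{1}{\left(-57 - 9\right)^{2} - 21964} = \frac{1}{\left(-66\right)^{2} - 21964} = \frac{1}{4356 - 21964} = \frac{1}{-17608} = - \frac{1}{17608} \approx -5.6792 \cdot 10^{-5}$)
$\sqrt{\frac{1}{-28379 + g} + 5757} = \sqrt{\frac{1}{-28379 - \frac{1}{17608}} + 5757} = \sqrt{\frac{1}{- \frac{499697433}{17608}} + 5757} = \sqrt{- \frac{17608}{499697433} + 5757} = \sqrt{\frac{2876758104173}{499697433}} = \frac{\sqrt{159723182224132743101}}{166565811}$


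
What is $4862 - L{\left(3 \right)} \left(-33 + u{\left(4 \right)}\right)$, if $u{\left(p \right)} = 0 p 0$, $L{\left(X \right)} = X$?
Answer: $4961$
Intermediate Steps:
$u{\left(p \right)} = 0$ ($u{\left(p \right)} = 0 \cdot 0 = 0$)
$4862 - L{\left(3 \right)} \left(-33 + u{\left(4 \right)}\right) = 4862 - 3 \left(-33 + 0\right) = 4862 - 3 \left(-33\right) = 4862 - -99 = 4862 + 99 = 4961$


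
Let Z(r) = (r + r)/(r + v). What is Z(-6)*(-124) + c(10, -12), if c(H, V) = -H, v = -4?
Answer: -794/5 ≈ -158.80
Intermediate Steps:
Z(r) = 2*r/(-4 + r) (Z(r) = (r + r)/(r - 4) = (2*r)/(-4 + r) = 2*r/(-4 + r))
Z(-6)*(-124) + c(10, -12) = (2*(-6)/(-4 - 6))*(-124) - 1*10 = (2*(-6)/(-10))*(-124) - 10 = (2*(-6)*(-1/10))*(-124) - 10 = (6/5)*(-124) - 10 = -744/5 - 10 = -794/5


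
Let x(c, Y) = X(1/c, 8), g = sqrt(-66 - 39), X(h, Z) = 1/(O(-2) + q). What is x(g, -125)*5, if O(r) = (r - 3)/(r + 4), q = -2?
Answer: -10/9 ≈ -1.1111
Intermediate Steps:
O(r) = (-3 + r)/(4 + r)
X(h, Z) = -2/9 (X(h, Z) = 1/((-3 - 2)/(4 - 2) - 2) = 1/(-5/2 - 2) = 1/(-9/2) = -2/9)
g = I*sqrt(105) (g = sqrt(-105) = I*sqrt(105) ≈ 10.247*I)
x(c, Y) = -2/9
x(g, -125)*5 = -2/9*5 = -10/9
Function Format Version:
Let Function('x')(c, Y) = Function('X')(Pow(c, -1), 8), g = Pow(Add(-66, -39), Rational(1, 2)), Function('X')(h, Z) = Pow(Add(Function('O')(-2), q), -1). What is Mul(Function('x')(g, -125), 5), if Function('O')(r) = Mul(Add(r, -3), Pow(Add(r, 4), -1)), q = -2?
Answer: Rational(-10, 9) ≈ -1.1111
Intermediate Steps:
Function('O')(r) = Mul(Pow(Add(4, r), -1), Add(-3, r)) (Function('O')(r) = Mul(Add(-3, r), Pow(Add(4, r), -1)) = Mul(Pow(Add(4, r), -1), Add(-3, r)))
Function('X')(h, Z) = Rational(-2, 9) (Function('X')(h, Z) = Pow(Add(Mul(Pow(Add(4, -2), -1), Add(-3, -2)), -2), -1) = Pow(Add(Mul(Pow(2, -1), -5), -2), -1) = Pow(Add(Mul(Rational(1, 2), -5), -2), -1) = Pow(Add(Rational(-5, 2), -2), -1) = Pow(Rational(-9, 2), -1) = Rational(-2, 9))
g = Mul(I, Pow(105, Rational(1, 2))) (g = Pow(-105, Rational(1, 2)) = Mul(I, Pow(105, Rational(1, 2))) ≈ Mul(10.247, I))
Function('x')(c, Y) = Rational(-2, 9)
Mul(Function('x')(g, -125), 5) = Mul(Rational(-2, 9), 5) = Rational(-10, 9)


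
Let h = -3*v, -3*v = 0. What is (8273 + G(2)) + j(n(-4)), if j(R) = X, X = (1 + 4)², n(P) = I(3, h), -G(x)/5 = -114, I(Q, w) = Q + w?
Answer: 8868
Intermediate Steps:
v = 0 (v = -⅓*0 = 0)
h = 0 (h = -3*0 = 0)
G(x) = 570 (G(x) = -5*(-114) = 570)
n(P) = 3 (n(P) = 3 + 0 = 3)
X = 25 (X = 5² = 25)
j(R) = 25
(8273 + G(2)) + j(n(-4)) = (8273 + 570) + 25 = 8843 + 25 = 8868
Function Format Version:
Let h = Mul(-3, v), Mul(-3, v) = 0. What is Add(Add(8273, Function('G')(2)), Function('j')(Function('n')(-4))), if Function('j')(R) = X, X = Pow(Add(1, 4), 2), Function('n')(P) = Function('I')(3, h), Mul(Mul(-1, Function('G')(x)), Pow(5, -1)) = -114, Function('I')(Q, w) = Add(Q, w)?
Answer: 8868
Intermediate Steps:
v = 0 (v = Mul(Rational(-1, 3), 0) = 0)
h = 0 (h = Mul(-3, 0) = 0)
Function('G')(x) = 570 (Function('G')(x) = Mul(-5, -114) = 570)
Function('n')(P) = 3 (Function('n')(P) = Add(3, 0) = 3)
X = 25 (X = Pow(5, 2) = 25)
Function('j')(R) = 25
Add(Add(8273, Function('G')(2)), Function('j')(Function('n')(-4))) = Add(Add(8273, 570), 25) = Add(8843, 25) = 8868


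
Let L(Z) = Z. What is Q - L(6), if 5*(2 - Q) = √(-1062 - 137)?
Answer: -4 - I*√1199/5 ≈ -4.0 - 6.9253*I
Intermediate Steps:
Q = 2 - I*√1199/5 (Q = 2 - √(-1062 - 137)/5 = 2 - I*√1199/5 ≈ 2.0 - 6.9253*I)
Q - L(6) = (2 - I*√1199/5) - 1*6 = (2 - I*√1199/5) - 6 = -4 - I*√1199/5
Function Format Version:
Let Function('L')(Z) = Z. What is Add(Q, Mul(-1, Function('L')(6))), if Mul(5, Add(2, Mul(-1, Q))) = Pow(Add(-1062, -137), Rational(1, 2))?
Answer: Add(-4, Mul(Rational(-1, 5), I, Pow(1199, Rational(1, 2)))) ≈ Add(-4.0000, Mul(-6.9253, I))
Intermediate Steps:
Q = Add(2, Mul(Rational(-1, 5), I, Pow(1199, Rational(1, 2)))) (Q = Add(2, Mul(Rational(-1, 5), Pow(Add(-1062, -137), Rational(1, 2)))) = Add(2, Mul(Rational(-1, 5), Pow(-1199, Rational(1, 2)))) = Add(2, Mul(Rational(-1, 5), Mul(I, Pow(1199, Rational(1, 2))))) = Add(2, Mul(Rational(-1, 5), I, Pow(1199, Rational(1, 2)))) ≈ Add(2.0000, Mul(-6.9253, I)))
Add(Q, Mul(-1, Function('L')(6))) = Add(Add(2, Mul(Rational(-1, 5), I, Pow(1199, Rational(1, 2)))), Mul(-1, 6)) = Add(Add(2, Mul(Rational(-1, 5), I, Pow(1199, Rational(1, 2)))), -6) = Add(-4, Mul(Rational(-1, 5), I, Pow(1199, Rational(1, 2))))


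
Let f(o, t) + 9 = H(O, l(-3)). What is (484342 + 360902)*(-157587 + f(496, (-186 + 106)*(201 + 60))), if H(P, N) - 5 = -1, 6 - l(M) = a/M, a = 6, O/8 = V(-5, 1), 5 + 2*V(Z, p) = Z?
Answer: -133203692448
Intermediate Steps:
V(Z, p) = -5/2 + Z/2
O = -40 (O = 8*(-5/2 + (½)*(-5)) = 8*(-5/2 - 5/2) = 8*(-5) = -40)
l(M) = 6 - 6/M
H(P, N) = 4 (H(P, N) = 5 - 1 = 4)
f(o, t) = -5 (f(o, t) = -9 + 4 = -5)
(484342 + 360902)*(-157587 + f(496, (-186 + 106)*(201 + 60))) = (484342 + 360902)*(-157587 - 5) = 845244*(-157592) = -133203692448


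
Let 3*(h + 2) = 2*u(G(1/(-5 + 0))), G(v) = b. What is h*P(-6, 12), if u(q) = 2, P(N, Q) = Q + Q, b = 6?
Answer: -16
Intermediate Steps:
G(v) = 6
P(N, Q) = 2*Q
h = -⅔ (h = -2 + (2*2)/3 = -2 + (⅓)*4 = -2 + 4/3 = -⅔ ≈ -0.66667)
h*P(-6, 12) = -4*12/3 = -⅔*24 = -16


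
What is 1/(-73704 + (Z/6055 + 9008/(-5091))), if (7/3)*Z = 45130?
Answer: -43156407/3180738328246 ≈ -1.3568e-5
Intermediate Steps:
Z = 135390/7 (Z = (3/7)*45130 = 135390/7 ≈ 19341.)
1/(-73704 + (Z/6055 + 9008/(-5091))) = 1/(-73704 + ((135390/7)/6055 + 9008/(-5091))) = 1/(-73704 + ((135390/7)*(1/6055) + 9008*(-1/5091))) = 1/(-73704 + (27078/8477 - 9008/5091)) = 1/(-73704 + 61493282/43156407) = 1/(-3180738328246/43156407) = -43156407/3180738328246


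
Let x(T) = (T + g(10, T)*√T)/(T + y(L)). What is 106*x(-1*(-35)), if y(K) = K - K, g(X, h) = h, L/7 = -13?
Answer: 106 + 106*√35 ≈ 733.10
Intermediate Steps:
L = -91 (L = 7*(-13) = -91)
y(K) = 0
x(T) = (T + T^(3/2))/T (x(T) = (T + T*√T)/(T + 0) = (T + T^(3/2))/T)
106*x(-1*(-35)) = 106*(1 + √(-1*(-35))) = 106*(1 + √35) = 106 + 106*√35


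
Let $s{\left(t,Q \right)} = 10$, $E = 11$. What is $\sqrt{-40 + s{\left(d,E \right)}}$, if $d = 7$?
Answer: $i \sqrt{30} \approx 5.4772 i$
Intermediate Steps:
$\sqrt{-40 + s{\left(d,E \right)}} = \sqrt{-40 + 10} = \sqrt{-30} = i \sqrt{30}$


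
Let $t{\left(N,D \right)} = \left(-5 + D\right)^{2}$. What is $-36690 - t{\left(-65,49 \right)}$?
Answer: $-38626$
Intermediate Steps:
$-36690 - t{\left(-65,49 \right)} = -36690 - \left(-5 + 49\right)^{2} = -36690 - 44^{2} = -36690 - 1936 = -38626$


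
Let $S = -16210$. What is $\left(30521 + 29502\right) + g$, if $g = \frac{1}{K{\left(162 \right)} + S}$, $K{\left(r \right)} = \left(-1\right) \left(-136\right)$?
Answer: $\frac{964809701}{16074} \approx 60023.0$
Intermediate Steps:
$K{\left(r \right)} = 136$
$g = - \frac{1}{16074}$ ($g = \frac{1}{136 - 16210} = \frac{1}{-16074} = - \frac{1}{16074} \approx -6.2212 \cdot 10^{-5}$)
$\left(30521 + 29502\right) + g = \left(30521 + 29502\right) - \frac{1}{16074} = 60023 - \frac{1}{16074} = \frac{964809701}{16074}$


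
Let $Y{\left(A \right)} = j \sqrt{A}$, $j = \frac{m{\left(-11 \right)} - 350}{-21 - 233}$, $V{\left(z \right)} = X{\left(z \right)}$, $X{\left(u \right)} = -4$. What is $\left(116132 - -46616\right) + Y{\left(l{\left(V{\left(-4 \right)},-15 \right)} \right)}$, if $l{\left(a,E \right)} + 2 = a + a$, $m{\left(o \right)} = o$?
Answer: $162748 + \frac{361 i \sqrt{10}}{254} \approx 1.6275 \cdot 10^{5} + 4.4944 i$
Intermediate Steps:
$V{\left(z \right)} = -4$
$l{\left(a,E \right)} = -2 + 2 a$ ($l{\left(a,E \right)} = -2 + \left(a + a\right) = -2 + 2 a$)
$j = \frac{361}{254}$ ($j = \frac{-11 - 350}{-21 - 233} = - \frac{361}{-254} = \left(-361\right) \left(- \frac{1}{254}\right) = \frac{361}{254} \approx 1.4213$)
$Y{\left(A \right)} = \frac{361 \sqrt{A}}{254}$
$\left(116132 - -46616\right) + Y{\left(l{\left(V{\left(-4 \right)},-15 \right)} \right)} = \left(116132 - -46616\right) + \frac{361 \sqrt{-2 + 2 \left(-4\right)}}{254} = \left(116132 + 46616\right) + \frac{361 \sqrt{-2 - 8}}{254} = 162748 + \frac{361 \sqrt{-10}}{254} = 162748 + \frac{361 i \sqrt{10}}{254}$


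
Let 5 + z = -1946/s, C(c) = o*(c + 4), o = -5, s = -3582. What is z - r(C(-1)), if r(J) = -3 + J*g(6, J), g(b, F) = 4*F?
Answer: -1614509/1791 ≈ -901.46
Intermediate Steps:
C(c) = -20 - 5*c (C(c) = -5*(c + 4) = -5*(4 + c) = -20 - 5*c)
r(J) = -3 + 4*J**2 (r(J) = -3 + J*(4*J) = -3 + 4*J**2)
z = -7982/1791 (z = -5 - 1946/(-3582) = -5 - 1946*(-1/3582) = -5 + 973/1791 = -7982/1791 ≈ -4.4567)
z - r(C(-1)) = -7982/1791 - (-3 + 4*(-20 - 5*(-1))**2) = -7982/1791 - (-3 + 4*(-20 + 5)**2) = -7982/1791 - (-3 + 4*(-15)**2) = -7982/1791 - (-3 + 4*225) = -7982/1791 - (-3 + 900) = -7982/1791 - 1*897 = -7982/1791 - 897 = -1614509/1791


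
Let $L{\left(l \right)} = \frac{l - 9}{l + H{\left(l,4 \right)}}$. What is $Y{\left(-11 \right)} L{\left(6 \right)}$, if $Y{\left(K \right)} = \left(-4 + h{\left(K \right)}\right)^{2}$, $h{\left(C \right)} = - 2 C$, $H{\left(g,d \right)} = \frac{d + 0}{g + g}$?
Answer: $- \frac{2916}{19} \approx -153.47$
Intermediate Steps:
$H{\left(g,d \right)} = \frac{d}{2 g}$
$L{\left(l \right)} = \frac{-9 + l}{l + \frac{2}{l}}$ ($L{\left(l \right)} = \frac{l - 9}{l + \frac{1}{2} \cdot 4 \frac{1}{l}} = \frac{-9 + l}{l + \frac{2}{l}}$)
$Y{\left(K \right)} = \left(-4 - 2 K\right)^{2}$
$Y{\left(-11 \right)} L{\left(6 \right)} = 4 \left(2 - 11\right)^{2} \frac{6 \left(-9 + 6\right)}{2 + 6^{2}} = 4 \left(-9\right)^{2} \cdot 6 \frac{1}{2 + 36} \left(-3\right) = 4 \cdot 81 \cdot 6 \cdot \frac{1}{38} \left(-3\right) = 324 \cdot 6 \cdot \frac{1}{38} \left(-3\right) = 324 \left(- \frac{9}{19}\right) = - \frac{2916}{19}$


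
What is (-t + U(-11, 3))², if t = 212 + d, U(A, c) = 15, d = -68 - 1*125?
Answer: 16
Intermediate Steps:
d = -193 (d = -68 - 125 = -193)
t = 19 (t = 212 - 193 = 19)
(-t + U(-11, 3))² = (-1*19 + 15)² = (-19 + 15)² = (-4)² = 16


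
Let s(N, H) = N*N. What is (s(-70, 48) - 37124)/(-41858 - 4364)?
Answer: 16112/23111 ≈ 0.69716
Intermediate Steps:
s(N, H) = N²
(s(-70, 48) - 37124)/(-41858 - 4364) = ((-70)² - 37124)/(-41858 - 4364) = (4900 - 37124)/(-46222) = -32224*(-1/46222) = 16112/23111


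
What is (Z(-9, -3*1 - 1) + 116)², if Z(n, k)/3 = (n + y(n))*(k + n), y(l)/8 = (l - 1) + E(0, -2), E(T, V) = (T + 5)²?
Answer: 17749369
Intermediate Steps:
E(T, V) = (5 + T)²
y(l) = 192 + 8*l (y(l) = 8*((l - 1) + (5 + 0)²) = 8*((-1 + l) + 5²) = 8*((-1 + l) + 25) = 8*(24 + l) = 192 + 8*l)
Z(n, k) = 3*(192 + 9*n)*(k + n) (Z(n, k) = 3*((n + (192 + 8*n))*(k + n)) = 3*((192 + 9*n)*(k + n)) = 3*(192 + 9*n)*(k + n))
(Z(-9, -3*1 - 1) + 116)² = ((27*(-9)² + 576*(-3*1 - 1) + 576*(-9) + 27*(-3*1 - 1)*(-9)) + 116)² = ((27*81 + 576*(-3 - 1) - 5184 + 27*(-3 - 1)*(-9)) + 116)² = ((2187 + 576*(-4) - 5184 + 27*(-4)*(-9)) + 116)² = ((2187 - 2304 - 5184 + 972) + 116)² = (-4329 + 116)² = (-4213)² = 17749369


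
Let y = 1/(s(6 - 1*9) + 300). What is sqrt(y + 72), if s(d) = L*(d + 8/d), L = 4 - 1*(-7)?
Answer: sqrt(36604707)/713 ≈ 8.4855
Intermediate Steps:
L = 11 (L = 4 + 7 = 11)
s(d) = 11*d + 88/d (s(d) = 11*(d + 8/d) = 11*d + 88/d)
y = 3/713 (y = 1/((11*(6 - 1*9) + 88/(6 - 1*9)) + 300) = 1/((11*(6 - 9) + 88/(6 - 9)) + 300) = 1/((11*(-3) + 88/(-3)) + 300) = 1/((-33 + 88*(-1/3)) + 300) = 1/((-33 - 88/3) + 300) = 1/(-187/3 + 300) = 1/(713/3) = 3/713 ≈ 0.0042076)
sqrt(y + 72) = sqrt(3/713 + 72) = sqrt(51339/713) = sqrt(36604707)/713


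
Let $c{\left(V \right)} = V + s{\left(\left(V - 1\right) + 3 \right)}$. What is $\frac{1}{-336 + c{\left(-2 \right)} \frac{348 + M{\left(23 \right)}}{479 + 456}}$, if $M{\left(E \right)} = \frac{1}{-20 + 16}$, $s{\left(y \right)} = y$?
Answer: $- \frac{1870}{629711} \approx -0.0029696$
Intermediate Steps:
$M{\left(E \right)} = - \frac{1}{4}$ ($M{\left(E \right)} = \frac{1}{-4} = - \frac{1}{4}$)
$c{\left(V \right)} = 2 + 2 V$ ($c{\left(V \right)} = V + \left(\left(V - 1\right) + 3\right) = V + \left(\left(-1 + V\right) + 3\right) = V + \left(2 + V\right) = 2 + 2 V$)
$\frac{1}{-336 + c{\left(-2 \right)} \frac{348 + M{\left(23 \right)}}{479 + 456}} = \frac{1}{-336 + \left(2 + 2 \left(-2\right)\right) \frac{348 - \frac{1}{4}}{479 + 456}} = \frac{1}{-336 + \left(2 - 4\right) \frac{1391}{4 \cdot 935}} = \frac{1}{-336 - 2 \cdot \frac{1391}{4} \cdot \frac{1}{935}} = \frac{1}{-336 - \frac{1391}{1870}} = \frac{1}{- \frac{629711}{1870}} = - \frac{1870}{629711}$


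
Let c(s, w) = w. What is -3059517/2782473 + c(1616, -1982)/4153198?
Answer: -2118715791142/1926026883109 ≈ -1.1000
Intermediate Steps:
-3059517/2782473 + c(1616, -1982)/4153198 = -3059517/2782473 - 1982/4153198 = -3059517*1/2782473 - 1982*1/4153198 = -1019839/927491 - 991/2076599 = -2118715791142/1926026883109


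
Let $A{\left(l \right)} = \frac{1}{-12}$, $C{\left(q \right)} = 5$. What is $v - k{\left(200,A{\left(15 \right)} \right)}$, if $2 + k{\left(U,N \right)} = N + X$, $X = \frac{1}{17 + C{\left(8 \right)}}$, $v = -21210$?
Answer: $- \frac{2799451}{132} \approx -21208.0$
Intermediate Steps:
$A{\left(l \right)} = - \frac{1}{12}$
$X = \frac{1}{22}$ ($X = \frac{1}{17 + 5} = \frac{1}{22} \approx 0.045455$)
$k{\left(U,N \right)} = - \frac{43}{22} + N$ ($k{\left(U,N \right)} = -2 + \left(N + \frac{1}{22}\right) = -2 + \left(\frac{1}{22} + N\right) = - \frac{43}{22} + N$)
$v - k{\left(200,A{\left(15 \right)} \right)} = -21210 - \left(- \frac{43}{22} - \frac{1}{12}\right) = -21210 - - \frac{269}{132} = -21210 + \frac{269}{132} = - \frac{2799451}{132}$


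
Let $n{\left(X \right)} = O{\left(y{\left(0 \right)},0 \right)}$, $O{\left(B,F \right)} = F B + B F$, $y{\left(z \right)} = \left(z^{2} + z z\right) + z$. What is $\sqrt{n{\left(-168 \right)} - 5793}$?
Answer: $i \sqrt{5793} \approx 76.112 i$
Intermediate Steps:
$y{\left(z \right)} = z + 2 z^{2}$ ($y{\left(z \right)} = \left(z^{2} + z^{2}\right) + z = 2 z^{2} + z = z + 2 z^{2}$)
$O{\left(B,F \right)} = 2 B F$ ($O{\left(B,F \right)} = B F + B F = 2 B F$)
$n{\left(X \right)} = 0$ ($n{\left(X \right)} = 2 \cdot 0 \left(1 + 2 \cdot 0\right) 0 = 2 \cdot 0 \left(1 + 0\right) 0 = 2 \cdot 0 \cdot 1 \cdot 0 = 2 \cdot 0 \cdot 0 = 0$)
$\sqrt{n{\left(-168 \right)} - 5793} = \sqrt{0 - 5793} = \sqrt{-5793} = i \sqrt{5793}$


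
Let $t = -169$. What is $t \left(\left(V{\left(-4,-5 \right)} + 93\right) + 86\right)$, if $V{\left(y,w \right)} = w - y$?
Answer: $-30082$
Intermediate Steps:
$t \left(\left(V{\left(-4,-5 \right)} + 93\right) + 86\right) = - 169 \left(\left(\left(-5 - -4\right) + 93\right) + 86\right) = - 169 \left(\left(\left(-5 + 4\right) + 93\right) + 86\right) = - 169 \left(\left(-1 + 93\right) + 86\right) = - 169 \left(92 + 86\right) = \left(-169\right) 178 = -30082$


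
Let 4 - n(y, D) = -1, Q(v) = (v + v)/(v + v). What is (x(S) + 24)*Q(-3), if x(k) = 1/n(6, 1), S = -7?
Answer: 121/5 ≈ 24.200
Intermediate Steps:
Q(v) = 1 (Q(v) = (2*v)/((2*v)) = (2*v)*(1/(2*v)) = 1)
n(y, D) = 5 (n(y, D) = 4 - 1*(-1) = 4 + 1 = 5)
x(k) = 1/5
(x(S) + 24)*Q(-3) = (1/5 + 24)*1 = (121/5)*1 = 121/5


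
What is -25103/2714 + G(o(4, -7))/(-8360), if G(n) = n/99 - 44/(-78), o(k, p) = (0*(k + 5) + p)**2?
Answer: -135047454571/14600397240 ≈ -9.2496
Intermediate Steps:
o(k, p) = p**2 (o(k, p) = (0*(5 + k) + p)**2 = (0 + p)**2 = p**2)
G(n) = 22/39 + n/99 (G(n) = n*(1/99) - 44*(-1/78) = n/99 + 22/39 = 22/39 + n/99)
-25103/2714 + G(o(4, -7))/(-8360) = -25103/2714 + (22/39 + (1/99)*(-7)**2)/(-8360) = -25103*1/2714 + (22/39 + (1/99)*49)*(-1/8360) = -25103/2714 + (22/39 + 49/99)*(-1/8360) = -25103/2714 + (1363/1287)*(-1/8360) = -25103/2714 - 1363/10759320 = -135047454571/14600397240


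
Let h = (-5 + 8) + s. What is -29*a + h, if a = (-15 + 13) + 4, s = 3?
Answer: -52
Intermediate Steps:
h = 6 (h = (-5 + 8) + 3 = 3 + 3 = 6)
a = 2 (a = -2 + 4 = 2)
-29*a + h = -29*2 + 6 = -58 + 6 = -52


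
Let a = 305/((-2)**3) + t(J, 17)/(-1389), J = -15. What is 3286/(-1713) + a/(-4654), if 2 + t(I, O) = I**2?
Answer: -18800838339/9843135536 ≈ -1.9100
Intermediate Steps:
t(I, O) = -2 + I**2
a = -425429/11112 (a = 305/((-2)**3) + (-2 + (-15)**2)/(-1389) = 305/(-8) + (-2 + 225)*(-1/1389) = 305*(-1/8) + 223*(-1/1389) = -305/8 - 223/1389 = -425429/11112 ≈ -38.286)
3286/(-1713) + a/(-4654) = 3286/(-1713) - 425429/11112/(-4654) = 3286*(-1/1713) - 425429/11112*(-1/4654) = -3286/1713 + 425429/51715248 = -18800838339/9843135536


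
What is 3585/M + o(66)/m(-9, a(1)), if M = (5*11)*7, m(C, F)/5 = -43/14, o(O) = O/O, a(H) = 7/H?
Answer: 153077/16555 ≈ 9.2466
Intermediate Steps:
o(O) = 1
m(C, F) = -215/14 (m(C, F) = 5*(-43/14) = -215/14)
M = 385 (M = 55*7 = 385)
3585/M + o(66)/m(-9, a(1)) = 3585/385 + 1/(-215/14) = 3585*(1/385) + 1*(-14/215) = 717/77 - 14/215 = 153077/16555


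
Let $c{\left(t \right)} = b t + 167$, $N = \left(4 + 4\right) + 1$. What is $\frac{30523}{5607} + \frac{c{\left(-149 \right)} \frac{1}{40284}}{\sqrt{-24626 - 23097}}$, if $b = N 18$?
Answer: $\frac{30523}{5607} + \frac{23971 i \sqrt{47723}}{1922473332} \approx 5.4437 + 0.0027239 i$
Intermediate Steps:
$N = 9$ ($N = 8 + 1 = 9$)
$b = 162$ ($b = 9 \cdot 18 = 162$)
$c{\left(t \right)} = 167 + 162 t$ ($c{\left(t \right)} = 162 t + 167 = 167 + 162 t$)
$\frac{30523}{5607} + \frac{c{\left(-149 \right)} \frac{1}{40284}}{\sqrt{-24626 - 23097}} = \frac{30523}{5607} + \frac{\left(167 + 162 \left(-149\right)\right) \frac{1}{40284}}{\sqrt{-24626 - 23097}} = 30523 \cdot \frac{1}{5607} + \frac{\left(167 - 24138\right) \frac{1}{40284}}{\sqrt{-47723}} = \frac{30523}{5607} + \frac{\left(-23971\right) \frac{1}{40284}}{i \sqrt{47723}} = \frac{30523}{5607} - \frac{23971 \left(- \frac{i \sqrt{47723}}{47723}\right)}{40284} = \frac{30523}{5607} + \frac{23971 i \sqrt{47723}}{1922473332}$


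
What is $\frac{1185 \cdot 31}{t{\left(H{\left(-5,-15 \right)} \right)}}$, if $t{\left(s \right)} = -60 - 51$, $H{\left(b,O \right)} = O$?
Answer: $- \frac{12245}{37} \approx -330.95$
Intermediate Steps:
$t{\left(s \right)} = -111$ ($t{\left(s \right)} = -60 - 51 = -111$)
$\frac{1185 \cdot 31}{t{\left(H{\left(-5,-15 \right)} \right)}} = \frac{1185 \cdot 31}{-111} = 36735 \left(- \frac{1}{111}\right) = - \frac{12245}{37}$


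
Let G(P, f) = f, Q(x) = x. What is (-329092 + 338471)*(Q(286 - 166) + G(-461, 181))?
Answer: 2823079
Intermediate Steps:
(-329092 + 338471)*(Q(286 - 166) + G(-461, 181)) = (-329092 + 338471)*((286 - 166) + 181) = 9379*(120 + 181) = 9379*301 = 2823079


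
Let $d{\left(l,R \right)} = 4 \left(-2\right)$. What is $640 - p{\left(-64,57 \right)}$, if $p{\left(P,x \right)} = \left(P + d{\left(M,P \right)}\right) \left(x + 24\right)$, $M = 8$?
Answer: $6472$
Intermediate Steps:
$d{\left(l,R \right)} = -8$
$p{\left(P,x \right)} = \left(-8 + P\right) \left(24 + x\right)$ ($p{\left(P,x \right)} = \left(P - 8\right) \left(x + 24\right) = \left(-8 + P\right) \left(24 + x\right)$)
$640 - p{\left(-64,57 \right)} = 640 - \left(-192 - 456 + 24 \left(-64\right) - 3648\right) = 640 - \left(-192 - 456 - 1536 - 3648\right) = 640 - -5832 = 640 + 5832 = 6472$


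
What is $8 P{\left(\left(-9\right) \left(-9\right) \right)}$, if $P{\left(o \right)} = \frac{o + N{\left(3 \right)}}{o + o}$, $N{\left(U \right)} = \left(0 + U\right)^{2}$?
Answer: $\frac{40}{9} \approx 4.4444$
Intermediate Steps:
$N{\left(U \right)} = U^{2}$
$P{\left(o \right)} = \frac{9 + o}{2 o}$ ($P{\left(o \right)} = \frac{o + 3^{2}}{o + o} = \frac{o + 9}{2 o} = \left(9 + o\right) \frac{1}{2 o} = \frac{9 + o}{2 o}$)
$8 P{\left(\left(-9\right) \left(-9\right) \right)} = 8 \frac{9 - -81}{2 \left(\left(-9\right) \left(-9\right)\right)} = 8 \frac{9 + 81}{2 \cdot 81} = 8 \cdot \frac{1}{2} \cdot \frac{1}{81} \cdot 90 = 8 \cdot \frac{5}{9} = \frac{40}{9}$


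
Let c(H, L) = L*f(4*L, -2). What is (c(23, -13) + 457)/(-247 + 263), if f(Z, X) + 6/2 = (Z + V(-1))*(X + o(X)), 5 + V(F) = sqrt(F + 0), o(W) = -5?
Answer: -4691/16 + 91*I/16 ≈ -293.19 + 5.6875*I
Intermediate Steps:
V(F) = -5 + sqrt(F) (V(F) = -5 + sqrt(F + 0) = -5 + sqrt(F))
f(Z, X) = -3 + (-5 + X)*(-5 + I + Z) (f(Z, X) = -3 + (Z + (-5 + sqrt(-1)))*(X - 5) = -3 + (Z + (-5 + I))*(-5 + X) = -3 + (-5 + I + Z)*(-5 + X) = -3 + (-5 + X)*(-5 + I + Z))
c(H, L) = L*(32 - 28*L - 7*I) (c(H, L) = L*(22 - 5*I - 20*L - 8*L - 1*(-2)*(5 - I)) = L*(22 - 5*I - 20*L - 8*L + (10 - 2*I)) = L*(32 - 28*L - 7*I))
(c(23, -13) + 457)/(-247 + 263) = (-13*(32 - 28*(-13) - 7*I) + 457)/(-247 + 263) = (-13*(32 + 364 - 7*I) + 457)/16 = (-13*(396 - 7*I) + 457)*(1/16) = ((-5148 + 91*I) + 457)*(1/16) = (-4691 + 91*I)*(1/16) = -4691/16 + 91*I/16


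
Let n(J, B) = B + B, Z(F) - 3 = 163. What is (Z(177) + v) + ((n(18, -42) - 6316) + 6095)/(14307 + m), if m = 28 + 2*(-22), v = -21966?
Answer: -311544105/14291 ≈ -21800.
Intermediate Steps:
Z(F) = 166 (Z(F) = 3 + 163 = 166)
n(J, B) = 2*B
m = -16 (m = 28 - 44 = -16)
(Z(177) + v) + ((n(18, -42) - 6316) + 6095)/(14307 + m) = (166 - 21966) + ((2*(-42) - 6316) + 6095)/(14307 - 16) = -21800 + ((-84 - 6316) + 6095)/14291 = -21800 + (-6400 + 6095)*(1/14291) = -21800 - 305*1/14291 = -21800 - 305/14291 = -311544105/14291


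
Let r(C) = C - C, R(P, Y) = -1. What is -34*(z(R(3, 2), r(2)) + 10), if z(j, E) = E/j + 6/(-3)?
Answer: -272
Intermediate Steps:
r(C) = 0
z(j, E) = -2 + E/j (z(j, E) = E/j + 6*(-⅓) = E/j - 2 = -2 + E/j)
-34*(z(R(3, 2), r(2)) + 10) = -34*((-2 + 0/(-1)) + 10) = -34*((-2 + 0*(-1)) + 10) = -34*((-2 + 0) + 10) = -34*(-2 + 10) = -34*8 = -272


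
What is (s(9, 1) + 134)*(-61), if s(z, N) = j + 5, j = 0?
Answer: -8479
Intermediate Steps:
s(z, N) = 5 (s(z, N) = 0 + 5 = 5)
(s(9, 1) + 134)*(-61) = (5 + 134)*(-61) = 139*(-61) = -8479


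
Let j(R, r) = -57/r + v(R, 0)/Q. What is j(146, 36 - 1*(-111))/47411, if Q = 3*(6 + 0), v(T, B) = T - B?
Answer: 262/1608327 ≈ 0.00016290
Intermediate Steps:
Q = 18 (Q = 3*6 = 18)
j(R, r) = -57/r + R/18 (j(R, r) = -57/r + (R - 1*0)/18 = -57/r + (R + 0)*(1/18) = -57/r + R*(1/18) = -57/r + R/18)
j(146, 36 - 1*(-111))/47411 = (-57/(36 - 1*(-111)) + (1/18)*146)/47411 = (-57/(36 + 111) + 73/9)*(1/47411) = (-57/147 + 73/9)*(1/47411) = (-57*1/147 + 73/9)*(1/47411) = (-19/49 + 73/9)*(1/47411) = (3406/441)*(1/47411) = 262/1608327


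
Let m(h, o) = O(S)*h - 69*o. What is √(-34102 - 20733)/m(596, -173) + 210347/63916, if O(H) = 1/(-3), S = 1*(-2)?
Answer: 210347/63916 + 3*I*√54835/35215 ≈ 3.291 + 0.019949*I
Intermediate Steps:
S = -2
O(H) = -⅓
m(h, o) = -69*o - h/3 (m(h, o) = -h/3 - 69*o = -69*o - h/3)
√(-34102 - 20733)/m(596, -173) + 210347/63916 = √(-34102 - 20733)/(-69*(-173) - ⅓*596) + 210347/63916 = √(-54835)/(11937 - 596/3) + 210347*(1/63916) = (I*√54835)/(35215/3) + 210347/63916 = (I*√54835)*(3/35215) + 210347/63916 = 3*I*√54835/35215 + 210347/63916 = 210347/63916 + 3*I*√54835/35215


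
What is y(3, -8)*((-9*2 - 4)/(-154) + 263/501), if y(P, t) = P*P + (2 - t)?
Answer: 44498/3507 ≈ 12.688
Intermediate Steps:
y(P, t) = 2 + P² - t (y(P, t) = P² + (2 - t) = 2 + P² - t)
y(3, -8)*((-9*2 - 4)/(-154) + 263/501) = (2 + 3² - 1*(-8))*((-9*2 - 4)/(-154) + 263/501) = (2 + 9 + 8)*((-18 - 4)*(-1/154) + 263*(1/501)) = 19*(-22*(-1/154) + 263/501) = 19*(⅐ + 263/501) = 19*(2342/3507) = 44498/3507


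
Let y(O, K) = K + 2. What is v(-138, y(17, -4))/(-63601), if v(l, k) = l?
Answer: 138/63601 ≈ 0.0021698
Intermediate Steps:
y(O, K) = 2 + K
v(-138, y(17, -4))/(-63601) = -138/(-63601) = -138*(-1/63601) = 138/63601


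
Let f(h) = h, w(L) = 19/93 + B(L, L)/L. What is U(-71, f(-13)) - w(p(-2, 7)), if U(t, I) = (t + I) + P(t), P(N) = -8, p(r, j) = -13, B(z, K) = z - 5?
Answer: -113149/1209 ≈ -93.589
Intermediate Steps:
B(z, K) = -5 + z
w(L) = 19/93 + (-5 + L)/L
U(t, I) = -8 + I + t (U(t, I) = (t + I) - 8 = (I + t) - 8 = -8 + I + t)
U(-71, f(-13)) - w(p(-2, 7)) = (-8 - 13 - 71) - (112/93 - 5/(-13)) = -92 - (112/93 - 5*(-1/13)) = -92 - (112/93 + 5/13) = -92 - 1*1921/1209 = -92 - 1921/1209 = -113149/1209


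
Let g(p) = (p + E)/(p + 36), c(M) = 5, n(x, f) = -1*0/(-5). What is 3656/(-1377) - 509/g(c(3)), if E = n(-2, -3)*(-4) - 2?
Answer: -9582527/1377 ≈ -6959.0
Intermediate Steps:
n(x, f) = 0 (n(x, f) = 0*(-⅕) = 0)
E = -2 (E = 0*(-4) - 2 = 0 - 2 = -2)
g(p) = (-2 + p)/(36 + p) (g(p) = (p - 2)/(p + 36) = (-2 + p)/(36 + p))
3656/(-1377) - 509/g(c(3)) = 3656/(-1377) - 509*(36 + 5)/(-2 + 5) = 3656*(-1/1377) - 509/(3/41) = -3656/1377 - 509/((1/41)*3) = -3656/1377 - 509/3/41 = -3656/1377 - 509*41/3 = -3656/1377 - 20869/3 = -9582527/1377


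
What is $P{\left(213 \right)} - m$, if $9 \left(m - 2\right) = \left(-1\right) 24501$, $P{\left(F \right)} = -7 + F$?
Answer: $\frac{8779}{3} \approx 2926.3$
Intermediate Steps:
$m = - \frac{8161}{3}$ ($m = 2 + \frac{\left(-1\right) 24501}{9} = 2 + \frac{1}{9} \left(-24501\right) = 2 - \frac{8167}{3} = - \frac{8161}{3} \approx -2720.3$)
$P{\left(213 \right)} - m = \left(-7 + 213\right) - - \frac{8161}{3} = 206 + \frac{8161}{3} = \frac{8779}{3}$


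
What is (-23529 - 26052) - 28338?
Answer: -77919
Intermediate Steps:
(-23529 - 26052) - 28338 = -49581 - 28338 = -77919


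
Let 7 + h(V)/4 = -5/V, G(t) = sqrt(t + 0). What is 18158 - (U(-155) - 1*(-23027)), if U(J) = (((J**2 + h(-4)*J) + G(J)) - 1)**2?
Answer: -761157635 - 55178*I*sqrt(155) ≈ -7.6116e+8 - 6.8696e+5*I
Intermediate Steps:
G(t) = sqrt(t)
h(V) = -28 - 20/V (h(V) = -28 + 4*(-5/V) = -28 - 20/V)
U(J) = (-1 + sqrt(J) + J**2 - 23*J)**2 (U(J) = (((J**2 + (-28 - 20/(-4))*J) + sqrt(J)) - 1)**2 = (((J**2 + (-28 - 20*(-1/4))*J) + sqrt(J)) - 1)**2 = (((J**2 + (-28 + 5)*J) + sqrt(J)) - 1)**2 = (((J**2 - 23*J) + sqrt(J)) - 1)**2 = ((sqrt(J) + J**2 - 23*J) - 1)**2 = (-1 + sqrt(J) + J**2 - 23*J)**2)
18158 - (U(-155) - 1*(-23027)) = 18158 - ((-1 + sqrt(-155) + (-155)**2 - 23*(-155))**2 - 1*(-23027)) = 18158 - ((-1 + I*sqrt(155) + 24025 + 3565)**2 + 23027) = 18158 - ((27589 + I*sqrt(155))**2 + 23027) = 18158 - (23027 + (27589 + I*sqrt(155))**2) = 18158 + (-23027 - (27589 + I*sqrt(155))**2) = -4869 - (27589 + I*sqrt(155))**2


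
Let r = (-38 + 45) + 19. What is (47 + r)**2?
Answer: 5329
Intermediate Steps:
r = 26 (r = 7 + 19 = 26)
(47 + r)**2 = (47 + 26)**2 = 73**2 = 5329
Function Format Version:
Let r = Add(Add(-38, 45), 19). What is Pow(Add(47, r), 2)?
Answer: 5329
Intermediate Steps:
r = 26 (r = Add(7, 19) = 26)
Pow(Add(47, r), 2) = Pow(Add(47, 26), 2) = Pow(73, 2) = 5329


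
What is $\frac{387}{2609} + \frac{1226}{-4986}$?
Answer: $- \frac{634526}{6504237} \approx -0.097556$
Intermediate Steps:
$\frac{387}{2609} + \frac{1226}{-4986} = 387 \cdot \frac{1}{2609} + 1226 \left(- \frac{1}{4986}\right) = \frac{387}{2609} - \frac{613}{2493} = - \frac{634526}{6504237}$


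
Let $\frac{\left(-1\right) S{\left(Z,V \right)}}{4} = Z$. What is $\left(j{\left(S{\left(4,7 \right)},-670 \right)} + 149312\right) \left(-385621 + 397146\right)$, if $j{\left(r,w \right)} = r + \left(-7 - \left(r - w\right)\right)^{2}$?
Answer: $6756150925$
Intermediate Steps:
$S{\left(Z,V \right)} = - 4 Z$
$j{\left(r,w \right)} = r + \left(-7 + w - r\right)^{2}$
$\left(j{\left(S{\left(4,7 \right)},-670 \right)} + 149312\right) \left(-385621 + 397146\right) = \left(\left(\left(-4\right) 4 + \left(7 - 16 - -670\right)^{2}\right) + 149312\right) \left(-385621 + 397146\right) = \left(\left(-16 + \left(7 - 16 + 670\right)^{2}\right) + 149312\right) 11525 = \left(\left(-16 + 661^{2}\right) + 149312\right) 11525 = \left(\left(-16 + 436921\right) + 149312\right) 11525 = \left(436905 + 149312\right) 11525 = 586217 \cdot 11525 = 6756150925$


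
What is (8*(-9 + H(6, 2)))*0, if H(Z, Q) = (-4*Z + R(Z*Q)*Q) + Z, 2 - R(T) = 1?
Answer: 0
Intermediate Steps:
R(T) = 1 (R(T) = 2 - 1*1 = 2 - 1 = 1)
H(Z, Q) = Q - 3*Z (H(Z, Q) = (-4*Z + 1*Q) + Z = (-4*Z + Q) + Z = (Q - 4*Z) + Z = Q - 3*Z)
(8*(-9 + H(6, 2)))*0 = (8*(-9 + (2 - 3*6)))*0 = (8*(-9 + (2 - 18)))*0 = (8*(-9 - 16))*0 = (8*(-25))*0 = -200*0 = 0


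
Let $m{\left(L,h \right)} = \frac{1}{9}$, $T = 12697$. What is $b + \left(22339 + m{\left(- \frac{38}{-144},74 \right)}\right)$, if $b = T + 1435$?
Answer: $\frac{328240}{9} \approx 36471.0$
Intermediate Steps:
$b = 14132$ ($b = 12697 + 1435 = 14132$)
$m{\left(L,h \right)} = \frac{1}{9}$
$b + \left(22339 + m{\left(- \frac{38}{-144},74 \right)}\right) = 14132 + \left(22339 + \frac{1}{9}\right) = 14132 + \frac{201052}{9} = \frac{328240}{9}$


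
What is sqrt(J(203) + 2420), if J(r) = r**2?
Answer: sqrt(43629) ≈ 208.88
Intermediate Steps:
sqrt(J(203) + 2420) = sqrt(203**2 + 2420) = sqrt(41209 + 2420) = sqrt(43629)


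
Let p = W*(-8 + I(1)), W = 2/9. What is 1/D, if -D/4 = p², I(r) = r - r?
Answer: -81/1024 ≈ -0.079102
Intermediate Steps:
I(r) = 0
W = 2/9 (W = 2*(⅑) = 2/9 ≈ 0.22222)
p = -16/9 (p = 2*(-8 + 0)/9 = (2/9)*(-8) = -16/9 ≈ -1.7778)
D = -1024/81 (D = -4*(-16/9)² = -4*256/81 = -1024/81 ≈ -12.642)
1/D = 1/(-1024/81) = -81/1024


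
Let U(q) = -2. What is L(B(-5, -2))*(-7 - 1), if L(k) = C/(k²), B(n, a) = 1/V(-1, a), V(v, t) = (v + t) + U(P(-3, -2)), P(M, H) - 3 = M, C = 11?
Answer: -2200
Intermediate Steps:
P(M, H) = 3 + M
V(v, t) = -2 + t + v (V(v, t) = (v + t) - 2 = (t + v) - 2 = -2 + t + v)
B(n, a) = 1/(-3 + a) (B(n, a) = 1/(-2 + a - 1) = 1/(-3 + a))
L(k) = 11/k² (L(k) = 11/(k²) = 11/k²)
L(B(-5, -2))*(-7 - 1) = (11/(1/(-3 - 2))²)*(-7 - 1) = (11/(1/(-5))²)*(-8) = (11/(-⅕)²)*(-8) = (11*25)*(-8) = 275*(-8) = -2200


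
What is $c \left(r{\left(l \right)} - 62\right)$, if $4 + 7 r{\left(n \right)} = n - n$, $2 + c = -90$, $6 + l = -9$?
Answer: $\frac{40296}{7} \approx 5756.6$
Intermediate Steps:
$l = -15$ ($l = -6 - 9 = -15$)
$c = -92$ ($c = -2 - 90 = -92$)
$r{\left(n \right)} = - \frac{4}{7}$ ($r{\left(n \right)} = - \frac{4}{7} + \frac{n - n}{7} = - \frac{4}{7} + \frac{1}{7} \cdot 0 = - \frac{4}{7} + 0 = - \frac{4}{7}$)
$c \left(r{\left(l \right)} - 62\right) = - 92 \left(- \frac{4}{7} - 62\right) = \left(-92\right) \left(- \frac{438}{7}\right) = \frac{40296}{7}$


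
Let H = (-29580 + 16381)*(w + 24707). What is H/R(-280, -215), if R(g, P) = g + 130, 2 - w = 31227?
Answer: -43015541/75 ≈ -5.7354e+5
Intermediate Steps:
w = -31225 (w = 2 - 1*31227 = 2 - 31227 = -31225)
R(g, P) = 130 + g
H = 86031082 (H = (-29580 + 16381)*(-31225 + 24707) = -13199*(-6518) = 86031082)
H/R(-280, -215) = 86031082/(130 - 280) = 86031082/(-150) = 86031082*(-1/150) = -43015541/75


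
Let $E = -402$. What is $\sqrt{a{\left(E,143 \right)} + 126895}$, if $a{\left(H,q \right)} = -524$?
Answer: $7 \sqrt{2579} \approx 355.49$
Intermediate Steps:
$\sqrt{a{\left(E,143 \right)} + 126895} = \sqrt{-524 + 126895} = \sqrt{126371} = 7 \sqrt{2579}$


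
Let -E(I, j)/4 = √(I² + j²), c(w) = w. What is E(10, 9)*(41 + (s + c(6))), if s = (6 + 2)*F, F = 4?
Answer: -316*√181 ≈ -4251.3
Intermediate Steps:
s = 32 (s = (6 + 2)*4 = 8*4 = 32)
E(I, j) = -4*√(I² + j²)
E(10, 9)*(41 + (s + c(6))) = (-4*√(10² + 9²))*(41 + (32 + 6)) = (-4*√(100 + 81))*(41 + 38) = -4*√181*79 = -316*√181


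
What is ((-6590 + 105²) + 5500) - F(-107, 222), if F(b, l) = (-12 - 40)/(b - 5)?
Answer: 278167/28 ≈ 9934.5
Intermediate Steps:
F(b, l) = -52/(-5 + b)
((-6590 + 105²) + 5500) - F(-107, 222) = ((-6590 + 105²) + 5500) - (-52)/(-5 - 107) = ((-6590 + 11025) + 5500) - (-52)/(-112) = (4435 + 5500) - (-52)*(-1)/112 = 9935 - 1*13/28 = 9935 - 13/28 = 278167/28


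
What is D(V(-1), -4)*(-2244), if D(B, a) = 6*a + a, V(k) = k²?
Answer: 62832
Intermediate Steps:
D(B, a) = 7*a
D(V(-1), -4)*(-2244) = (7*(-4))*(-2244) = -28*(-2244) = 62832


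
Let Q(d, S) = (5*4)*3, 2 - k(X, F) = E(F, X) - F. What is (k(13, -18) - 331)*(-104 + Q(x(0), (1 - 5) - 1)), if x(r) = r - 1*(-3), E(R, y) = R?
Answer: 14476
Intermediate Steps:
x(r) = 3 + r (x(r) = r + 3 = 3 + r)
k(X, F) = 2 (k(X, F) = 2 - (F - F) = 2 - 1*0 = 2 + 0 = 2)
Q(d, S) = 60 (Q(d, S) = 20*3 = 60)
(k(13, -18) - 331)*(-104 + Q(x(0), (1 - 5) - 1)) = (2 - 331)*(-104 + 60) = -329*(-44) = 14476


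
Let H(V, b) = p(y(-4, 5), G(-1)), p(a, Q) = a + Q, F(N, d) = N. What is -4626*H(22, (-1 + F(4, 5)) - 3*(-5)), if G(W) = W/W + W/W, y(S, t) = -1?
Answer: -4626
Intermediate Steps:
G(W) = 2 (G(W) = 1 + 1 = 2)
p(a, Q) = Q + a
H(V, b) = 1 (H(V, b) = 2 - 1 = 1)
-4626*H(22, (-1 + F(4, 5)) - 3*(-5)) = -4626*1 = -4626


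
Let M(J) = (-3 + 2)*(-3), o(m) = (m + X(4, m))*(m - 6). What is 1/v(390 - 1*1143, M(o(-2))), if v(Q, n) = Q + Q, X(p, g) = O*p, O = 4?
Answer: -1/1506 ≈ -0.00066401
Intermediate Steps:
X(p, g) = 4*p
o(m) = (-6 + m)*(16 + m) (o(m) = (m + 4*4)*(m - 6) = (m + 16)*(-6 + m) = (16 + m)*(-6 + m) = (-6 + m)*(16 + m))
M(J) = 3 (M(J) = -1*(-3) = 3)
v(Q, n) = 2*Q
1/v(390 - 1*1143, M(o(-2))) = 1/(2*(390 - 1*1143)) = 1/(2*(390 - 1143)) = 1/(2*(-753)) = 1/(-1506) = -1/1506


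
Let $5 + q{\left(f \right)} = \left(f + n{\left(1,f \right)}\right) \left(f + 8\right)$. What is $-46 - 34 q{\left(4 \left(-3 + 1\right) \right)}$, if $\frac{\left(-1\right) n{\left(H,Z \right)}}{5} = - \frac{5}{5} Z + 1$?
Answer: $124$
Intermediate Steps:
$n{\left(H,Z \right)} = -5 + 5 Z$ ($n{\left(H,Z \right)} = - 5 \left(- \frac{5}{5} Z + 1\right) = - 5 \left(\left(-5\right) \frac{1}{5} Z + 1\right) = - 5 \left(- Z + 1\right) = - 5 \left(1 - Z\right) = -5 + 5 Z$)
$q{\left(f \right)} = -5 + \left(-5 + 6 f\right) \left(8 + f\right)$ ($q{\left(f \right)} = -5 + \left(f + \left(-5 + 5 f\right)\right) \left(f + 8\right) = -5 + \left(-5 + 6 f\right) \left(8 + f\right)$)
$-46 - 34 q{\left(4 \left(-3 + 1\right) \right)} = -46 - 34 \left(-45 + 6 \left(4 \left(-3 + 1\right)\right)^{2} + 43 \cdot 4 \left(-3 + 1\right)\right) = -46 - 34 \left(-45 + 6 \left(4 \left(-2\right)\right)^{2} + 43 \cdot 4 \left(-2\right)\right) = -46 - 34 \left(-45 + 6 \left(-8\right)^{2} + 43 \left(-8\right)\right) = -46 - 34 \left(-45 + 6 \cdot 64 - 344\right) = -46 - 34 \left(-45 + 384 - 344\right) = -46 - -170 = -46 + 170 = 124$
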